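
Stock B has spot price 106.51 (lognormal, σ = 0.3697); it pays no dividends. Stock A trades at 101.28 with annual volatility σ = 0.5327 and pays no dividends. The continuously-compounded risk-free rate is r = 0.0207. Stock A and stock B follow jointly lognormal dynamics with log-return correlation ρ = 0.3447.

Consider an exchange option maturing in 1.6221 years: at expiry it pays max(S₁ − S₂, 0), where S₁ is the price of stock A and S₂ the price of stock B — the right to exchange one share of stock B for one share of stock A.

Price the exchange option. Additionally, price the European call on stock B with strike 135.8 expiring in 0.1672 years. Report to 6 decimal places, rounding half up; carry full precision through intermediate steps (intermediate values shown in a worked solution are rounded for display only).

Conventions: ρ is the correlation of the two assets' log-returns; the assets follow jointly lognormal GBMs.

exchange price = 25.090927
price(stock B call K=135.8) = 0.436885

σ_eff = √(σ₁² + σ₂² − 2ρσ₁σ₂) = √(0.5327² + 0.3697² − 2·0.3447·0.5327·0.3697) = 0.533552
d₁ = (ln(S₁/S₂) + (q₂ − q₁ + σ_eff²/2)T) / (σ_eff√T) = (ln(101.28/106.51) + (0.0 − 0.0 + 0.142339)·1.6221) / 0.679541 = 0.265676
d₂ = d₁ − σ_eff√T = 0.265676 − 0.679541 = -0.413864
N(d₁) = 0.604756,  N(d₂) = 0.339487
V = S₁·e^{−q₁T}·N(d₁) − S₂·e^{−q₂T}·N(d₂) = 61.249658 − 36.158732 = 25.090927
[vanilla: stock B call K=135.8]
σ√T = 0.3697·√0.1672 = 0.151171
d₁ = (ln(S/K) + (r+σ²/2)T) / (σ√T) = (ln(106.51/135.8) + (0.0207+0.3697²/2)·0.1672) / 0.151171 = (-0.242944 + 0.014887) / 0.151171 = -1.508606
d₂ = d₁ − σ√T = -1.508606 − 0.151171 = -1.659777
e^{−rT} = 0.996545
N(d₁) = 0.065700,  N(d₂) = 0.048480
price = S·N(d₁) − K·e^{−rT}·N(d₂) = 6.997680 − 6.560795 = 0.436885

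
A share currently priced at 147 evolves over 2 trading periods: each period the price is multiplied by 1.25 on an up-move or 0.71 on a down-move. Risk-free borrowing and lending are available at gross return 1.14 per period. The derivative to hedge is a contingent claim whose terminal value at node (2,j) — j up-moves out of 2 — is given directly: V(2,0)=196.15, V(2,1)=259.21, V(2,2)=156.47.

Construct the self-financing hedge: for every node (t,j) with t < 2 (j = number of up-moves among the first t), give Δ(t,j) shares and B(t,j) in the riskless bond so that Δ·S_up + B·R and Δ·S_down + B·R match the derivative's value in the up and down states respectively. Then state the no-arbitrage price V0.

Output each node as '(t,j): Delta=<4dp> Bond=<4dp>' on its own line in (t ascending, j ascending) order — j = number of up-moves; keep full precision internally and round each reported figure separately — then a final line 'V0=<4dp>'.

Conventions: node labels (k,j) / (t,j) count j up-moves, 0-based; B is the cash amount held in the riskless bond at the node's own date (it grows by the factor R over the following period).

Risk-neutral probability p* = (R−d)/(u−d) = (1.14−0.71)/(1.25−0.71) = 0.7963.
Expiry values: V(2,0)=196.1500, V(2,1)=259.2100, V(2,2)=156.4700
Node (1,0) S=104.3700: V=(p*·259.2100+(1−p*)·196.1500)/1.14=216.1092; Δ=(259.2100−196.1500)/(130.4625−74.1027)=1.1189; B=V−Δ·S=99.3314
Node (1,1) S=183.7500: V=(p*·156.4700+(1−p*)·259.2100)/1.14=155.6127; Δ=(156.4700−259.2100)/(229.6875−130.4625)=-1.0354; B=V−Δ·S=345.8720
Node (0,0) S=147.0000: V=(p*·155.6127+(1−p*)·216.1092)/1.14=147.3124; Δ=(155.6127−216.1092)/(183.7500−104.3700)=-0.7621; B=V−Δ·S=259.3428
As a check, the time-0 holding Δ(0,0)·S0 + B(0,0) comes to 147.3124 — exactly V0.

(0,0): Delta=-0.7621 Bond=259.3428
(1,0): Delta=1.1189 Bond=99.3314
(1,1): Delta=-1.0354 Bond=345.8720
V0=147.3124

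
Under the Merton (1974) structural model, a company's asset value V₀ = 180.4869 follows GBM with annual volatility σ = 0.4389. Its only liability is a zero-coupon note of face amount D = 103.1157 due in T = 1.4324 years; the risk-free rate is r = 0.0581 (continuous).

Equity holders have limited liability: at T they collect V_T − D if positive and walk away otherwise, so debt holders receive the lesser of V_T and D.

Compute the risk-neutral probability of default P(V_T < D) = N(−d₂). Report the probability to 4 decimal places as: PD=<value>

PD=0.1682

Equity is a call on the firm's assets struck at D = 103.1157:
d₁ = [ln(V₀/D) + (r + σ²/2)T] / (σ√T)
   = [ln(180.4869/103.1157) + (0.0581 + 0.5·0.4389²)·1.4324] / (0.4389·√1.4324)
   = [0.559807 + 0.221186] / 0.525288 = 1.486789
d₂ = d₁ − σ√T = 1.486789 − 0.525288 = 0.961501
risk-neutral PD = N(−d₂) = N(-0.961501) = 0.168150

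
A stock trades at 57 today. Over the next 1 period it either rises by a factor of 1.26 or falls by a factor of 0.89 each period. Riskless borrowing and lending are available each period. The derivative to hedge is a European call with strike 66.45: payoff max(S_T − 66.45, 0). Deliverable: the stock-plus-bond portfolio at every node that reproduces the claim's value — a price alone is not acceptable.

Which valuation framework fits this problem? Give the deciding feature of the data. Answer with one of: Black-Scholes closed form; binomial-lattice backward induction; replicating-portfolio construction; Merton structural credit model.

framework: replicating-portfolio construction

Key observation: the task asks for the hedge itself — share and bond holdings at every node of the 1-period tree on spot 57 with factors 1.26/0.89 — which is exactly what the replicating-portfolio construction produces.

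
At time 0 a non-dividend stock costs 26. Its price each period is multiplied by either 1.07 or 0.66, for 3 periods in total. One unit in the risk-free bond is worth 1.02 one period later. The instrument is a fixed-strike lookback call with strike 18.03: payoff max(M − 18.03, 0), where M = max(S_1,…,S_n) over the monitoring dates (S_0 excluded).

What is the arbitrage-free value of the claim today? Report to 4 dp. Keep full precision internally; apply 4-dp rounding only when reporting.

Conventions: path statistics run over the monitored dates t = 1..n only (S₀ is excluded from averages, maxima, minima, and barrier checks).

Under the martingale measure an up-move has probability p* = 0.8780; value the claim as the probability-weighted average of per-path payoffs, discounted 3 periods at R = 1.02.
Enumerate all 2^3 = 8 price paths (U = up ×1.07, D = down ×0.66); each path with k up-moves has probability p*^k·(1−p*)^(3−k).
DDD: M=17.1600, payoff=0.0000, prob=0.001814
UDD: M=27.8200, payoff=9.7900, prob=0.013058
DUD: M=18.3612, payoff=0.3312, prob=0.013058
UUD: M=29.7674, payoff=11.7374, prob=0.094021
DDU: M=17.1600, payoff=0.0000, prob=0.013058
UDU: M=27.8200, payoff=9.7900, prob=0.094021
DUU: M=19.6465, payoff=1.6165, prob=0.094021
UUU: M=31.8511, payoff=13.8211, prob=0.676949
Price = Σ prob·payoff / R^3 = 11.664363 / 1.061208 = 10.9916

price = 10.9916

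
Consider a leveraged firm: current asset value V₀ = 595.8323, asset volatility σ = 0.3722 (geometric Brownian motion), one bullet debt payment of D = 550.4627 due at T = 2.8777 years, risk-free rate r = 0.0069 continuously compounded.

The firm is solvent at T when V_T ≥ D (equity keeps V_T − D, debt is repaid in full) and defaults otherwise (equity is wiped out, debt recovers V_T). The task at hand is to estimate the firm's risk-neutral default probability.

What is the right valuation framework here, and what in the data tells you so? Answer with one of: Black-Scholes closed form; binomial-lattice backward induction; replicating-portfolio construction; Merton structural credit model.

framework: Merton structural credit model

Key observation: the data describe a firm's assets (V₀ = 595.8323, GBM) and a single zero-coupon debt of face 550.4627, so credit quantities follow from equity-as-call in the structural model.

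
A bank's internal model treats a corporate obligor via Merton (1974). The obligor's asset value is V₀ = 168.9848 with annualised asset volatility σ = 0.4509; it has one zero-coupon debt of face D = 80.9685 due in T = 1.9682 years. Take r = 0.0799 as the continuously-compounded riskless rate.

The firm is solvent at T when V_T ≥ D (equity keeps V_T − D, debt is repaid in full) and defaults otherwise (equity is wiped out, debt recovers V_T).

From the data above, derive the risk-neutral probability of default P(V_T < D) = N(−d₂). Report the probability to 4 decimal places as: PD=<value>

PD=0.1367

With assets at 168.9848 and a single debt payment of 80.9685 at 1.9682 years:
d₁ = [ln(V₀/D) + (r + σ²/2)T] / (σ√T)
   = [ln(168.9848/80.9685) + (0.0799 + 0.5·0.4509²)·1.9682] / (0.4509·√1.9682)
   = [0.735749 + 0.357337] / 0.632579 = 1.727983
d₂ = d₁ − σ√T = 1.727983 − 0.632579 = 1.095404
risk-neutral PD = N(−d₂) = N(-1.095404) = 0.136670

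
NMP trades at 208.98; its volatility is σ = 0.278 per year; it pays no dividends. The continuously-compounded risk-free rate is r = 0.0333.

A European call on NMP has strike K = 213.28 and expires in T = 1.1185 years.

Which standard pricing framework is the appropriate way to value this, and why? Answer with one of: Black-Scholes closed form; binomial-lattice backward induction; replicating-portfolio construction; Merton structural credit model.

framework: Black-Scholes closed form

Key observation: everything needed for the exact continuous-time valuation of the European call on NMP (strike 213.28) is given, and no feature rules the closed form out.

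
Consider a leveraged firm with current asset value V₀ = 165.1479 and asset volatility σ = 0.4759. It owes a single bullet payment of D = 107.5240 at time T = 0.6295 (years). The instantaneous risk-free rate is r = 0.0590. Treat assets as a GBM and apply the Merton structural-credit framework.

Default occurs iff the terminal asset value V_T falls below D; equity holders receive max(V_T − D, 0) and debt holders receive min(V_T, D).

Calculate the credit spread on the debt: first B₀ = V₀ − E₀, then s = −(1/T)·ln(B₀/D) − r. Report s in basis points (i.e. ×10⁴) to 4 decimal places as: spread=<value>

Work the structural quantities from V₀ = 165.1479 against face 107.5240:
d₁ = [ln(V₀/D) + (r + σ²/2)T] / (σ√T)
   = [ln(165.1479/107.5240) + (0.0590 + 0.5·0.4759²)·0.6295] / (0.4759·√0.6295)
   = [0.429127 + 0.108425] / 0.377584 = 1.423664
d₂ = d₁ − σ√T = 1.423664 − 0.377584 = 1.046080
N(d₁) = 0.922728,  N(d₂) = 0.852238,  e^(−rT) = 0.963541
E₀ = V₀·N(d₁) − D·e^(−rT)·N(d₂)
   = 165.1479·0.922728 − 107.5240·0.963541·0.852238 = 64.091559
B₀ = V₀ − E₀ = 165.1479 − 64.091559 = 101.056341
spread = −(1/T)·ln(B₀/D) − r = −(1/0.6295)·ln(101.056341/107.5240) − 0.0590 = 0.03954787
in basis points: 0.03954787 × 10⁴ = 395.4787 bp

spread=395.4787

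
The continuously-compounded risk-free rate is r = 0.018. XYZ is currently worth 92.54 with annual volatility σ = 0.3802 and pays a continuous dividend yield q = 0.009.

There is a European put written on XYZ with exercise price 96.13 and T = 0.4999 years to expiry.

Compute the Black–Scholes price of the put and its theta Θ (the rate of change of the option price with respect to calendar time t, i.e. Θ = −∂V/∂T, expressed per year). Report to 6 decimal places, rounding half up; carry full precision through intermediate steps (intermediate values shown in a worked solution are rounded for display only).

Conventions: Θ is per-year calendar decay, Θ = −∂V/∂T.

σ√T = 0.3802·√0.4999 = 0.268815
d₁ = (ln(S/K) + (r−q+σ²/2)T) / (σ√T) = (ln(92.54/96.13) + (0.018−0.009+0.3802²/2)·0.4999) / 0.268815 = (-0.038060 + 0.040630) / 0.268815 = 0.009558
d₂ = d₁ − σ√T = 0.009558 − 0.268815 = -0.259257
e^{−rT} = 0.991042
e^{−qT} = 0.995511
N(−d₁) = 0.496187,  N(−d₂) = 0.602281
Put price V = K·e^{−rT}·N(−d₂) − S·e^{−qT}·N(−d₁) = 57.378680 − 45.711008 = 11.667672
φ(d₁) = (1/√(2π))·e^{−d₁²/2} = 0.398924
Θ = −S·e^{−qT}·φ(d₁)·σ/(2√T) − q·S·e^{−qT}·N(−d₁) + r·K·e^{−rT}·N(−d₂) = −9.881124 − 0.411399 + 1.032816 = -9.259707

price = 11.667672
Θ = -9.259707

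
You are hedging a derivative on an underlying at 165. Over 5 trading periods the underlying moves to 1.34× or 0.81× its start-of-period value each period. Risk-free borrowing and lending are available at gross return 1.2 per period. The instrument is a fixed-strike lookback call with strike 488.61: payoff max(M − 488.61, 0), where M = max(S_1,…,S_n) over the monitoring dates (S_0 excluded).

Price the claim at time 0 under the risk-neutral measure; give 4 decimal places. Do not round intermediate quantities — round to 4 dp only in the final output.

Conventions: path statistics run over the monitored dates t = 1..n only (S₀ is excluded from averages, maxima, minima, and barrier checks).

price = 20.7940

Risk-neutral up-probability p* = (R−d)/(u−d) = (1.2−0.81)/(1.34−0.81) = 0.7358; the claim prices as the p*-weighted sum of path payoffs discounted by R^5.
Enumerate all 2^5 = 32 price paths (U = up ×1.34, D = down ×0.81); each path with k up-moves has probability p*^k·(1−p*)^(5−k).
DDDDD: M=133.6500, payoff=0.0000, prob=0.001286
UDDDD: M=221.1000, payoff=0.0000, prob=0.003583
DUDDD: M=179.0910, payoff=0.0000, prob=0.003583
UUDDD: M=296.2740, payoff=0.0000, prob=0.009980
DDUDD: M=145.0637, payoff=0.0000, prob=0.003583
UDUDD: M=239.9819, payoff=0.0000, prob=0.009980
DUUDD: M=239.9819, payoff=0.0000, prob=0.009980
UUUDD: M=397.0072, payoff=0.0000, prob=0.027802
DDDUD: M=133.6500, payoff=0.0000, prob=0.003583
UDDUD: M=221.1000, payoff=0.0000, prob=0.009980
DUDUD: M=194.3854, payoff=0.0000, prob=0.009980
UUDUD: M=321.5758, payoff=0.0000, prob=0.027802
DDUUD: M=194.3854, payoff=0.0000, prob=0.009980
UDUUD: M=321.5758, payoff=0.0000, prob=0.027802
DUUUD: M=321.5758, payoff=0.0000, prob=0.027802
UUUUD: M=531.9896, payoff=43.3796, prob=0.077447
DDDDU: M=133.6500, payoff=0.0000, prob=0.003583
UDDDU: M=221.1000, payoff=0.0000, prob=0.009980
DUDDU: M=179.0910, payoff=0.0000, prob=0.009980
UUDDU: M=296.2740, payoff=0.0000, prob=0.027802
DDUDU: M=157.4522, payoff=0.0000, prob=0.009980
UDUDU: M=260.4764, payoff=0.0000, prob=0.027802
DUUDU: M=260.4764, payoff=0.0000, prob=0.027802
UUUDU: M=430.9116, payoff=0.0000, prob=0.077447
DDDUU: M=157.4522, payoff=0.0000, prob=0.009980
UDDUU: M=260.4764, payoff=0.0000, prob=0.027802
DUDUU: M=260.4764, payoff=0.0000, prob=0.027802
UUDUU: M=430.9116, payoff=0.0000, prob=0.077447
DDUUU: M=260.4764, payoff=0.0000, prob=0.027802
UDUUU: M=430.9116, payoff=0.0000, prob=0.077447
DUUUU: M=430.9116, payoff=0.0000, prob=0.077447
UUUUU: M=712.8661, payoff=224.2561, prob=0.215746
Price = Σ prob·payoff / R^5 = 51.742090 / 2.488320 = 20.7940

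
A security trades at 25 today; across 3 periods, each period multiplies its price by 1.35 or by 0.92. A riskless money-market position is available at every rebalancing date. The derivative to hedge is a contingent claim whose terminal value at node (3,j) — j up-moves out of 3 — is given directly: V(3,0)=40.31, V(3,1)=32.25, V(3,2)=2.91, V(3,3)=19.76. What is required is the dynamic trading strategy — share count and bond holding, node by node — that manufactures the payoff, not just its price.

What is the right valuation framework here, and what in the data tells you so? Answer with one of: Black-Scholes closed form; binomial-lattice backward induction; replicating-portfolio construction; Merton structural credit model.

Key observation: the deliverable is the dynamic trading strategy on the 3-step tree (spot 25, moves 1.35 and 0.92), so the valuation must go through the node-by-node replicating-portfolio solve.

framework: replicating-portfolio construction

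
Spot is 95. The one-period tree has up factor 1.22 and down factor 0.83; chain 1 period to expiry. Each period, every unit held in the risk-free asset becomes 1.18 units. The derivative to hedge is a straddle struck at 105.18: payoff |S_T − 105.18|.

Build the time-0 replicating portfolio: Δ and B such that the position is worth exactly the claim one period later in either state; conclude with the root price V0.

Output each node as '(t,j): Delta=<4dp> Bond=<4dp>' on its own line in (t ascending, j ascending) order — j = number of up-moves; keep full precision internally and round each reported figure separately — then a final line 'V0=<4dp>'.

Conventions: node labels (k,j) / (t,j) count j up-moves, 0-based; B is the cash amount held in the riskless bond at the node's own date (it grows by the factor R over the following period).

(0,0): Delta=-0.4213 Bond=50.4672
V0=10.4415

No-arbitrage ⇒ martingale measure with p* = (R−d)/(u−d) = 0.8974.
At maturity the claim pays: V(1,0)=26.3300, V(1,1)=10.7200
(0,0): S=95.0000. Δ = (V_up−V_dn)/(S_up−S_dn) = (10.7200−26.3300)/(115.9000−78.8500) = -0.4213. V = [p*·10.7200 + (1−p*)·26.3300]/1.18 = 10.4415. B = V − Δ·S = 50.4672.
Check: Δ(0,0)·S0 + B(0,0) = 10.4415 = V0.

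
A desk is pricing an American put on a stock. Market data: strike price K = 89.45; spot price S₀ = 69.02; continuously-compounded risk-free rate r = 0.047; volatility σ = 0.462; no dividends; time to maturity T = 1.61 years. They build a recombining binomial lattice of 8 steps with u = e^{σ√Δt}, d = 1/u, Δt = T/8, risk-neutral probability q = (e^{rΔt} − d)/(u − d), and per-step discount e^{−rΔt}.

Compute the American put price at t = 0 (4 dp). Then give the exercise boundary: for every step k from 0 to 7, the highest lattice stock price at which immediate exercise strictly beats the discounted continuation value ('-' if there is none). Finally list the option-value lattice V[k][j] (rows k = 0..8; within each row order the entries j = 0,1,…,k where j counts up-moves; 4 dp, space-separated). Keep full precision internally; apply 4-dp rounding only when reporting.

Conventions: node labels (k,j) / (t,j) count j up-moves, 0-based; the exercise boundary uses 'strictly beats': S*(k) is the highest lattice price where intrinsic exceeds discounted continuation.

price = 27.1370
boundary = - - 45.5988 37.0632 45.5988 37.0632 45.5988 56.1002
tree:
27.1370
35.0279 18.8266
43.8512 25.8301 11.3447
52.3868 34.2871 16.8578 5.3850
59.3247 43.8512 24.2426 8.9080 1.5389
64.9638 52.3868 33.4582 14.3868 2.9375 0.0000
69.5474 59.3247 43.8512 22.4666 5.6072 0.0000 0.0000
73.2729 64.9638 52.3868 33.3498 10.7030 0.0000 0.0000 0.0000
76.3011 69.5474 59.3247 43.8512 20.4300 0.0000 0.0000 0.0000 0.0000

Δt=0.20125, u=1.23030, d=0.81281, q=0.47113, disc=e^(-rΔt)=0.99059
k=8 terminal: V=max(K-S,0) → 76.3011 69.5474 59.3247 43.8512 20.4300 0.0000 0.0000 0.0000 0.0000
k=7: j=0 S=16.1771 intr=73.2729 cont=72.4308 V=73.2729[EX]; j=1 S=24.4862 intr=64.9638 cont=64.1217 V=64.9638[EX]; j=2 S=37.0632 intr=52.3868 cont=51.5447 V=52.3868[EX]; j=3 S=56.1002 intr=33.3498 cont=32.5077 V=33.3498[EX]; j=4 S=84.9152 intr=4.5348 cont=10.7030 V=10.7030[hold]; j=5 S=128.5308 intr=0.0000 cont=0.0000 V=0.0000[hold]; j=6 S=194.5488 intr=0.0000 cont=0.0000 V=0.0000[hold]; j=7 S=294.4761 intr=0.0000 cont=0.0000 V=0.0000[hold]  S*(7)=56.1002
k=6: j=0 S=19.9026 intr=69.5474 cont=68.7053 V=69.5474[EX]; j=1 S=30.1253 intr=59.3247 cont=58.4826 V=59.3247[EX]; j=2 S=45.5988 intr=43.8512 cont=43.0091 V=43.8512[EX]; j=3 S=69.0200 intr=20.4300 cont=22.4666 V=22.4666[hold]; j=4 S=104.4712 intr=0.0000 cont=5.6072 V=5.6072[hold]; j=5 S=158.1313 intr=0.0000 cont=0.0000 V=0.0000[hold]; j=6 S=239.3532 intr=0.0000 cont=0.0000 V=0.0000[hold]  S*(6)=45.5988
k=5: j=0 S=24.4862 intr=64.9638 cont=64.1217 V=64.9638[EX]; j=1 S=37.0632 intr=52.3868 cont=51.5447 V=52.3868[EX]; j=2 S=56.1002 intr=33.3498 cont=33.4582 V=33.4582[hold]; j=3 S=84.9152 intr=4.5348 cont=14.3868 V=14.3868[hold]; j=4 S=128.5308 intr=0.0000 cont=2.9375 V=2.9375[hold]; j=5 S=194.5488 intr=0.0000 cont=0.0000 V=0.0000[hold]  S*(5)=37.0632
k=4: j=0 S=30.1253 intr=59.3247 cont=58.4826 V=59.3247[EX]; j=1 S=45.5988 intr=43.8512 cont=43.0597 V=43.8512[EX]; j=2 S=69.0200 intr=20.4300 cont=24.2426 V=24.2426[hold]; j=3 S=104.4712 intr=0.0000 cont=8.9080 V=8.9080[hold]; j=4 S=158.1313 intr=0.0000 cont=1.5389 V=1.5389[hold]  S*(4)=45.5988
k=3: j=0 S=37.0632 intr=52.3868 cont=51.5447 V=52.3868[EX]; j=1 S=56.1002 intr=33.3498 cont=34.2871 V=34.2871[hold]; j=2 S=84.9152 intr=4.5348 cont=16.8578 V=16.8578[hold]; j=3 S=128.5308 intr=0.0000 cont=5.3850 V=5.3850[hold]  S*(3)=37.0632
k=2: j=0 S=45.5988 intr=43.8512 cont=43.4465 V=43.8512[EX]; j=1 S=69.0200 intr=20.4300 cont=25.8301 V=25.8301[hold]; j=2 S=104.4712 intr=0.0000 cont=11.3447 V=11.3447[hold]  S*(2)=45.5988
k=1: j=0 S=56.1002 intr=33.3498 cont=35.0279 V=35.0279[hold]; j=1 S=84.9152 intr=4.5348 cont=18.8266 V=18.8266[hold]  S*(1)=-
k=0: j=0 S=69.0200 intr=20.4300 cont=27.1370 V=27.1370[hold]  S*(0)=-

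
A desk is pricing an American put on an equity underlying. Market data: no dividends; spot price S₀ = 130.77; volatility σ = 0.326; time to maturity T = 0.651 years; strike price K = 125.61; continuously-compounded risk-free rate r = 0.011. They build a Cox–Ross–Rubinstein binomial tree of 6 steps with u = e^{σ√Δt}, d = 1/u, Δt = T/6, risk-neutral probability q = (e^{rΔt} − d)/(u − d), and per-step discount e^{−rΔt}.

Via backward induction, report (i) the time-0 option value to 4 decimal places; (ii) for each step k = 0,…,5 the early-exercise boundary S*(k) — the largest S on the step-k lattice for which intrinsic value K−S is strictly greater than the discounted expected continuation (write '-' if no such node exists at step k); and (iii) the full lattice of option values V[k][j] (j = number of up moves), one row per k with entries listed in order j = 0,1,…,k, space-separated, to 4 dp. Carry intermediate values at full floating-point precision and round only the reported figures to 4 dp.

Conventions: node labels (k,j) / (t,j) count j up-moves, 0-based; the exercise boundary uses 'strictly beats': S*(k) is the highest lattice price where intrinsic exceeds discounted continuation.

Δt=0.10850, u=1.11336, d=0.89818, q=0.47873, disc=e^(-rΔt)=0.99881
k=6 terminal: V=max(K-S,0) → 56.9514 40.5028 20.1137 0.0000 0.0000 0.0000 0.0000
k=5: j=0 S=76.4417 intr=49.1683 cont=49.0184 V=49.1683[EX]; j=1 S=94.7549 intr=30.8551 cont=30.7053 V=30.8551[EX]; j=2 S=117.4553 intr=8.1547 cont=10.4722 V=10.4722[hold]; j=3 S=145.5941 intr=0.0000 cont=0.0000 V=0.0000[hold]; j=4 S=180.4740 intr=0.0000 cont=0.0000 V=0.0000[hold]; j=5 S=223.7102 intr=0.0000 cont=0.0000 V=0.0000[hold]  S*(5)=94.7549
k=4: j=0 S=85.1072 intr=40.5028 cont=40.3530 V=40.5028[EX]; j=1 S=105.4963 intr=20.1137 cont=21.0720 V=21.0720[hold]; j=2 S=130.7700 intr=0.0000 cont=5.4523 V=5.4523[hold]; j=3 S=162.0986 intr=0.0000 cont=0.0000 V=0.0000[hold]; j=4 S=200.9325 intr=0.0000 cont=0.0000 V=0.0000[hold]  S*(4)=85.1072
k=3: j=0 S=94.7549 intr=30.8551 cont=31.1635 V=31.1635[hold]; j=1 S=117.4553 intr=8.1547 cont=13.5782 V=13.5782[hold]; j=2 S=145.5941 intr=0.0000 cont=2.8387 V=2.8387[hold]; j=3 S=180.4740 intr=0.0000 cont=0.0000 V=0.0000[hold]  S*(3)=-
k=2: j=0 S=105.4963 intr=20.1137 cont=22.7178 V=22.7178[hold]; j=1 S=130.7700 intr=0.0000 cont=8.4268 V=8.4268[hold]; j=2 S=162.0986 intr=0.0000 cont=1.4780 V=1.4780[hold]  S*(2)=-
k=1: j=0 S=117.4553 intr=8.1547 cont=15.8573 V=15.8573[hold]; j=1 S=145.5941 intr=0.0000 cont=5.0941 V=5.0941[hold]  S*(1)=-
k=0: j=0 S=130.7700 intr=0.0000 cont=10.6919 V=10.6919[hold]  S*(0)=-

price = 10.6919
boundary = - - - - 85.1072 94.7549
tree:
10.6919
15.8573 5.0941
22.7178 8.4268 1.4780
31.1635 13.5782 2.8387 0.0000
40.5028 21.0720 5.4523 0.0000 0.0000
49.1683 30.8551 10.4722 0.0000 0.0000 0.0000
56.9514 40.5028 20.1137 0.0000 0.0000 0.0000 0.0000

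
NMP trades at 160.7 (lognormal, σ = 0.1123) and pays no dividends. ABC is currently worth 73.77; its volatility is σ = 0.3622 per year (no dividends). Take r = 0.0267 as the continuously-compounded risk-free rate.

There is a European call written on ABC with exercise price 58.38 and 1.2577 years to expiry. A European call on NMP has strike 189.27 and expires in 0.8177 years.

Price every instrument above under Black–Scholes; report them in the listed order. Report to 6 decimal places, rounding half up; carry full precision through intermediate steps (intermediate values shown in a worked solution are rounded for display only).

price(ABC call K=58.38) = 21.286642
price(NMP call K=189.27) = 0.646882

[ABC call K=58.38]
σ√T = 0.3622·√1.2577 = 0.406197
d₁ = (ln(S/K) + (r+σ²/2)T) / (σ√T) = (ln(73.77/58.38) + (0.0267+0.3622²/2)·1.2577) / 0.406197 = (0.233979 + 0.116079) / 0.406197 = 0.861792
d₂ = d₁ − σ√T = 0.861792 − 0.406197 = 0.455595
e^{−rT} = 0.966977
N(d₁) = 0.805599,  N(d₂) = 0.675659
price = S·N(d₁) − K·e^{−rT}·N(d₂) = 59.429035 − 38.142393 = 21.286642
[NMP call K=189.27]
σ√T = 0.1123·√0.8177 = 0.101549
d₁ = (ln(S/K) + (r+σ²/2)T) / (σ√T) = (ln(160.7/189.27) + (0.0267+0.1123²/2)·0.8177) / 0.101549 = (-0.163635 + 0.026989) / 0.101549 = -1.345619
d₂ = d₁ − σ√T = -1.345619 − 0.101549 = -1.447168
e^{−rT} = 0.978404
N(d₁) = 0.089213,  N(d₂) = 0.073925
price = S·N(d₁) − K·e^{−rT}·N(d₂) = 14.336491 − 13.689609 = 0.646882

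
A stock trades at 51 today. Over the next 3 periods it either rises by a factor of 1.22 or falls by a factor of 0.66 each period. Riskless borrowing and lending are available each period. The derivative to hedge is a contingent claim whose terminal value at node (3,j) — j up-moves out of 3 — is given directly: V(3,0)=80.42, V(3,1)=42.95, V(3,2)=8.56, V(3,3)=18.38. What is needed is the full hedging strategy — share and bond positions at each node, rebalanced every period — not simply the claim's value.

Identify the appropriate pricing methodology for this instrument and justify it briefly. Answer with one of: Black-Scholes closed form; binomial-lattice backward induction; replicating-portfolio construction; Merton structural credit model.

Key observation: the task asks for the hedge itself — share and bond holdings at every node of the 3-period tree on spot 51 with factors 1.22/0.66 — which is exactly what the replicating-portfolio construction produces.

framework: replicating-portfolio construction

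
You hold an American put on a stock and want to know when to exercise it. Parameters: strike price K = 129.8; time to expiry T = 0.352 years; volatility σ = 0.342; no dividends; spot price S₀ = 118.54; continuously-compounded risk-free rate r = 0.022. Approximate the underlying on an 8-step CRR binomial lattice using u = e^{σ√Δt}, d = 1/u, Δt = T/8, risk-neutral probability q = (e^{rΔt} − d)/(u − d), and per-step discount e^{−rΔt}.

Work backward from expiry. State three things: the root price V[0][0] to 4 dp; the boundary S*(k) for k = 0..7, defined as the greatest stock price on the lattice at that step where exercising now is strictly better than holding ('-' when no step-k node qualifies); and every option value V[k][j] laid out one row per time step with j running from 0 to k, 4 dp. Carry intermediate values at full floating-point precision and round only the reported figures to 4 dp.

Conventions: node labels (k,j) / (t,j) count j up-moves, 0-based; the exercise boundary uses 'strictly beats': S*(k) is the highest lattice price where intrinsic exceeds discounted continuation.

price = 16.3337
boundary = - - - 95.5868 88.9697 95.5868 102.6960 110.3340
tree:
16.3337
21.5895 10.8697
27.6430 15.3018 6.2564
34.2132 20.8270 9.5542 2.8201
40.8303 27.2722 14.1282 4.7898 0.7659
46.9893 34.2132 20.0677 7.9450 1.4997 0.0000
52.7219 40.8303 27.1040 12.7492 2.9366 0.0000 0.0000
58.0577 46.9893 34.2132 19.4660 5.7503 0.0000 0.0000 0.0000
63.0241 52.7219 40.8303 27.1040 11.2600 0.0000 0.0000 0.0000 0.0000

Δt=0.04400  u=1.07437  d=0.93077  q=0.48882  discount=0.99903
step 8 (expiry): payoffs max(K−S,0) = 63.0241 52.7219 40.8303 27.1040 11.2600 0.0000 0.0000 0.0000 0.0000
step 7: (k=7,j=0): S=71.7423, K−S=58.0577, hold=57.9321 ⇒ V=58.0577 exercise | (k=7,j=1): S=82.8107, K−S=46.9893, hold=46.8637 ⇒ V=46.9893 exercise | (k=7,j=2): S=95.5868, K−S=34.2132, hold=34.0876 ⇒ V=34.2132 exercise | (k=7,j=3): S=110.3340, K−S=19.4660, hold=19.3404 ⇒ V=19.4660 exercise | (k=7,j=4): S=127.3563, K−S=2.4437, hold=5.7503 ⇒ V=5.7503 continue | (k=7,j=5): S=147.0049, K−S=0.0000, hold=0.0000 ⇒ V=0.0000 continue | (k=7,j=6): S=169.6849, K−S=0.0000, hold=0.0000 ⇒ V=0.0000 continue | (k=7,j=7): S=195.8639, K−S=0.0000, hold=0.0000 ⇒ V=0.0000 continue  boundary S*=110.3340
step 6: (k=6,j=0): S=77.0781, K−S=52.7219, hold=52.5963 ⇒ V=52.7219 exercise | (k=6,j=1): S=88.9697, K−S=40.8303, hold=40.7047 ⇒ V=40.8303 exercise | (k=6,j=2): S=102.6960, K−S=27.1040, hold=26.9784 ⇒ V=27.1040 exercise | (k=6,j=3): S=118.5400, K−S=11.2600, hold=12.7492 ⇒ V=12.7492 continue | (k=6,j=4): S=136.8284, K−S=0.0000, hold=2.9366 ⇒ V=2.9366 continue | (k=6,j=5): S=157.9383, K−S=0.0000, hold=0.0000 ⇒ V=0.0000 continue | (k=6,j=6): S=182.3051, K−S=0.0000, hold=0.0000 ⇒ V=0.0000 continue  boundary S*=102.6960
step 5: (k=5,j=0): S=82.8107, K−S=46.9893, hold=46.8637 ⇒ V=46.9893 exercise | (k=5,j=1): S=95.5868, K−S=34.2132, hold=34.0876 ⇒ V=34.2132 exercise | (k=5,j=2): S=110.3340, K−S=19.4660, hold=20.0677 ⇒ V=20.0677 continue | (k=5,j=3): S=127.3563, K−S=2.4437, hold=7.9450 ⇒ V=7.9450 continue | (k=5,j=4): S=147.0049, K−S=0.0000, hold=1.4997 ⇒ V=1.4997 continue | (k=5,j=5): S=169.6849, K−S=0.0000, hold=0.0000 ⇒ V=0.0000 continue  boundary S*=95.5868
step 4: (k=4,j=0): S=88.9697, K−S=40.8303, hold=40.7047 ⇒ V=40.8303 exercise | (k=4,j=1): S=102.6960, K−S=27.1040, hold=27.2722 ⇒ V=27.2722 continue | (k=4,j=2): S=118.5400, K−S=11.2600, hold=14.1282 ⇒ V=14.1282 continue | (k=4,j=3): S=136.8284, K−S=0.0000, hold=4.7898 ⇒ V=4.7898 continue | (k=4,j=4): S=157.9383, K−S=0.0000, hold=0.7659 ⇒ V=0.7659 continue  boundary S*=88.9697
step 3: (k=3,j=0): S=95.5868, K−S=34.2132, hold=34.1698 ⇒ V=34.2132 exercise | (k=3,j=1): S=110.3340, K−S=19.4660, hold=20.8270 ⇒ V=20.8270 continue | (k=3,j=2): S=127.3563, K−S=2.4437, hold=9.5542 ⇒ V=9.5542 continue | (k=3,j=3): S=147.0049, K−S=0.0000, hold=2.8201 ⇒ V=2.8201 continue  boundary S*=95.5868
step 2: (k=2,j=0): S=102.6960, K−S=27.1040, hold=27.6430 ⇒ V=27.6430 continue | (k=2,j=1): S=118.5400, K−S=11.2600, hold=15.3018 ⇒ V=15.3018 continue | (k=2,j=2): S=136.8284, K−S=0.0000, hold=6.2564 ⇒ V=6.2564 continue  boundary S*=-
step 1: (k=1,j=0): S=110.3340, K−S=19.4660, hold=21.5895 ⇒ V=21.5895 continue | (k=1,j=1): S=127.3563, K−S=2.4437, hold=10.8697 ⇒ V=10.8697 continue  boundary S*=-
step 0: (k=0,j=0): S=118.5400, K−S=11.2600, hold=16.3337 ⇒ V=16.3337 continue  boundary S*=-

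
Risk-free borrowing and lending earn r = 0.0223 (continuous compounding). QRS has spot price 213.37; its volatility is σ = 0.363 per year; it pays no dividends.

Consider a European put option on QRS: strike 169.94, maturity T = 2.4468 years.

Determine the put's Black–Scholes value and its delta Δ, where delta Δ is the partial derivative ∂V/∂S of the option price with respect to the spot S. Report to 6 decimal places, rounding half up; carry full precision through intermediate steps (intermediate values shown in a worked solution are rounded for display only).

price = 20.488263
Δ = -0.217458

σ√T = 0.363·√2.4468 = 0.567814
d₁ = (ln(S/K) + (r+σ²/2)T) / (σ√T) = (ln(213.37/169.94) + (0.0223+0.363²/2)·2.4468) / 0.567814 = (0.227582 + 0.215770) / 0.567814 = 0.780806
d₂ = d₁ − σ√T = 0.780806 − 0.567814 = 0.212992
e^{−rT} = 0.946898
N(−d₁) = 0.217458,  N(−d₂) = 0.415667
Put price V = K·e^{−rT}·N(−d₂) − S·N(−d₁) = 66.887362 − 46.399099 = 20.488263
Δ = −N(−d₁) = -0.217458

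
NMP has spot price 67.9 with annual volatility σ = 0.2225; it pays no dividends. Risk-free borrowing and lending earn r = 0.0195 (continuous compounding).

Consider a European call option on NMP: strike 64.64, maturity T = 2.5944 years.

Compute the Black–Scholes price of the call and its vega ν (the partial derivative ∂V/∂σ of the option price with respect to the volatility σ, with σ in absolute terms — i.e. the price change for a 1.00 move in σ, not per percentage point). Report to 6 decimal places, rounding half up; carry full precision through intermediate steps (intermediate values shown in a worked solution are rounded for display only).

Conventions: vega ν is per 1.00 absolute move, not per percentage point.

price = 12.772286
ν = 39.293348

σ√T = 0.2225·√2.5944 = 0.358384
d₁ = (ln(S/K) + (r+σ²/2)T) / (σ√T) = (ln(67.9/64.64) + (0.0195+0.2225²/2)·2.5944) / 0.358384 = (0.049203 + 0.114810) / 0.358384 = 0.457646
d₂ = d₁ − σ√T = 0.457646 − 0.358384 = 0.099262
e^{−rT} = 0.950668
N(d₁) = 0.676397,  N(d₂) = 0.539535
Call price V = S·N(d₁) − K·e^{−rT}·N(d₂) = 45.927328 − 33.155041 = 12.772286
φ(d₁) = (1/√(2π))·e^{−d₁²/2} = 0.359278
ν = S·φ(d₁)·√T = 39.293348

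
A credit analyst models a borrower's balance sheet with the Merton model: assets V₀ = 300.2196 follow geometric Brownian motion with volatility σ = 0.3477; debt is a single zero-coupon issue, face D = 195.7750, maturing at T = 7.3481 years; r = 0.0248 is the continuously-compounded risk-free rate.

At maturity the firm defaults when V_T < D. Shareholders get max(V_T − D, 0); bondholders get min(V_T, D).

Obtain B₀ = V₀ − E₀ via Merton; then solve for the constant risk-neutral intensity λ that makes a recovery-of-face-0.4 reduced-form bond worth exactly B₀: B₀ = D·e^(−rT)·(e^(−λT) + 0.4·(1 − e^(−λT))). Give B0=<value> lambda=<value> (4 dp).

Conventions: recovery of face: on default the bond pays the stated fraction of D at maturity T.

B0=132.5078 lambda=0.0511

Apply the equity-as-call identities (strike 195.7750, horizon 7.3481 years):
d₁ = [ln(V₀/D) + (r + σ²/2)T] / (σ√T)
   = [ln(300.2196/195.7750) + (0.0248 + 0.5·0.3477²)·7.3481] / (0.3477·√7.3481)
   = [0.427548 + 0.626408] / 0.942524 = 1.118228
d₂ = d₁ − σ√T = 1.118228 − 0.942524 = 0.175705
N(d₁) = 0.868265,  N(d₂) = 0.569737,  e^(−rT) = 0.833407
E₀ = V₀·N(d₁) − D·e^(−rT)·N(d₂)
   = 300.2196·0.868265 − 195.7750·0.833407·0.569737 = 167.711779
B₀ = V₀ − E₀ = 300.2196 − 167.711779 = 132.507821
e^(−λT) = (B₀·e^(rT)/D − 0.4)/(1 − 0.4) = (132.5078·1.199894/195.7750 − 0.4)/0.6 = 0.68688767
λ = −ln(0.68688767)/7.3481 = 0.051113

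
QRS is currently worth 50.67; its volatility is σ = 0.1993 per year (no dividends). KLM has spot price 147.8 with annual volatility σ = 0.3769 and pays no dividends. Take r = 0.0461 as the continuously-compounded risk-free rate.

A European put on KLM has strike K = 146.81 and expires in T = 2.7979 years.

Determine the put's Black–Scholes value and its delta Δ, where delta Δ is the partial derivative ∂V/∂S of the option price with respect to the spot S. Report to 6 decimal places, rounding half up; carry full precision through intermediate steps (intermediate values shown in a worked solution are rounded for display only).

price = 25.631482
Δ = -0.297892

σ√T = 0.3769·√2.7979 = 0.630438
d₁ = (ln(S/K) + (r+σ²/2)T) / (σ√T) = (ln(147.8/146.81) + (0.0461+0.3769²/2)·2.7979) / 0.630438 = (0.006721 + 0.327709) / 0.630438 = 0.530472
d₂ = d₁ − σ√T = 0.530472 − 0.630438 = -0.099965
e^{−rT} = 0.878989
N(−d₁) = 0.297892,  N(−d₂) = 0.539814
Put price V = K·e^{−rT}·N(−d₂) − S·N(−d₁) = 69.659950 − 44.028469 = 25.631482
Δ = −N(−d₁) = -0.297892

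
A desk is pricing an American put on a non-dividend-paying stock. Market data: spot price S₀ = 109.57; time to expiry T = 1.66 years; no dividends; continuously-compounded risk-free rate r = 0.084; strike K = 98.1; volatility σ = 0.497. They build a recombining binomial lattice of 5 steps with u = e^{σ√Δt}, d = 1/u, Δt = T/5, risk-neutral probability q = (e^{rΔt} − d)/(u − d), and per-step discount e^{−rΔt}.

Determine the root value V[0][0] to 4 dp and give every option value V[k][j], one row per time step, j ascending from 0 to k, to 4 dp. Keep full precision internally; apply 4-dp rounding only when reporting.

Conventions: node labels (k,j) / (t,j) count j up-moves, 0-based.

price = 16.0949
tree:
16.0949
24.6874 7.6496
36.5612 13.1616 2.0736
51.6927 22.1756 4.0816 0.0000
63.2487 36.3048 8.0342 0.0000 0.0000
71.9272 51.6927 15.8145 0.0000 0.0000 0.0000

Δt=0.33200  u=1.33158  d=0.75099  q=0.47760  discount=0.97250
step 5 (expiry): payoffs max(K−S,0) = 71.9272 51.6927 15.8145 0.0000 0.0000 0.0000
k=4: (k=4,j=0): S=34.8513, K−S=63.2487, hold=60.5507 ⇒ V=63.2487 exercise | (k=4,j=1): S=61.7952, K−S=36.3048, hold=33.6067 ⇒ V=36.3048 exercise | (k=4,j=2): S=109.5700, K−S=0.0000, hold=8.0342 ⇒ V=8.0342 continue | (k=4,j=3): S=194.2801, K−S=0.0000, hold=0.0000 ⇒ V=0.0000 continue | (k=4,j=4): S=344.4807, K−S=0.0000, hold=0.0000 ⇒ V=0.0000 continue
k=3: (k=3,j=0): S=46.4073, K−S=51.6927, hold=48.9946 ⇒ V=51.6927 exercise | (k=3,j=1): S=82.2855, K−S=15.8145, hold=22.1756 ⇒ V=22.1756 continue | (k=3,j=2): S=145.9016, K−S=0.0000, hold=4.0816 ⇒ V=4.0816 continue | (k=3,j=3): S=258.7001, K−S=0.0000, hold=0.0000 ⇒ V=0.0000 continue
k=2: (k=2,j=0): S=61.7952, K−S=36.3048, hold=36.5612 ⇒ V=36.5612 continue | (k=2,j=1): S=109.5700, K−S=0.0000, hold=13.1616 ⇒ V=13.1616 continue | (k=2,j=2): S=194.2801, K−S=0.0000, hold=2.0736 ⇒ V=2.0736 continue
k=1: (k=1,j=0): S=82.2855, K−S=15.8145, hold=24.6874 ⇒ V=24.6874 continue | (k=1,j=1): S=145.9016, K−S=0.0000, hold=7.6496 ⇒ V=7.6496 continue
k=0: (k=0,j=0): S=109.5700, K−S=0.0000, hold=16.0949 ⇒ V=16.0949 continue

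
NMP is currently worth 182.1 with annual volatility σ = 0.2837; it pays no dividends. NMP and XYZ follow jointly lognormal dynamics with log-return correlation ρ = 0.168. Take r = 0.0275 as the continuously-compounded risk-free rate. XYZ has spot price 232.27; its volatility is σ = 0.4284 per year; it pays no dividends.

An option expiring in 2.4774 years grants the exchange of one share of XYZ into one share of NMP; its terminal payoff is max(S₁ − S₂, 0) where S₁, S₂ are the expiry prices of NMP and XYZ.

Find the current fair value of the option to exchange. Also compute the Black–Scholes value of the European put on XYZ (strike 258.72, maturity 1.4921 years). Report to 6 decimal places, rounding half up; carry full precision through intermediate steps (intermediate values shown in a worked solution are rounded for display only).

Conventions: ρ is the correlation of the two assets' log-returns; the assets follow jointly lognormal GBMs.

exchange price = 38.013341
price(XYZ put K=258.72) = 58.017440

σ_eff = √(σ₁² + σ₂² − 2ρσ₁σ₂) = √(0.2837² + 0.4284² − 2·0.168·0.2837·0.4284) = 0.472415
d₁ = (ln(S₁/S₂) + (q₂ − q₁ + σ_eff²/2)T) / (σ_eff√T) = (ln(182.1/232.27) + (0.0 − 0.0 + 0.111588)·2.4774) / 0.743570 = 0.044520
d₂ = d₁ − σ_eff√T = 0.044520 − 0.743570 = -0.699050
N(d₁) = 0.517755,  N(d₂) = 0.242260
V = S₁·e^{−q₁T}·N(d₁) − S₂·e^{−q₂T}·N(d₂) = 94.283158 − 56.269817 = 38.013341
[vanilla: XYZ put K=258.72]
σ√T = 0.4284·√1.4921 = 0.523297
d₁ = (ln(S/K) + (r+σ²/2)T) / (σ√T) = (ln(232.27/258.72) + (0.0275+0.4284²/2)·1.4921) / 0.523297 = (-0.107846 + 0.177953) / 0.523297 = 0.133971
d₂ = d₁ − σ√T = 0.133971 − 0.523297 = -0.389326
e^{−rT} = 0.959798
N(−d₁) = 0.446713,  N(−d₂) = 0.651482
price = K·e^{−rT}·N(−d₂) − S·N(−d₁) = 161.775379 − 103.757939 = 58.017440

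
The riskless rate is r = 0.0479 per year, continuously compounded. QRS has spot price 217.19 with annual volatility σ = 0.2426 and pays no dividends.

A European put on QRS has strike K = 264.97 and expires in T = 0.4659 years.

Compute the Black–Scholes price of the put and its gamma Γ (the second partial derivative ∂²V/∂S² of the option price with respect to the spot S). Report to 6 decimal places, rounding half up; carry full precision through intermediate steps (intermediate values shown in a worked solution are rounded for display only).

σ√T = 0.2426·√0.4659 = 0.165591
d₁ = (ln(S/K) + (r+σ²/2)T) / (σ√T) = (ln(217.19/264.97) + (0.0479+0.2426²/2)·0.4659) / 0.165591 = (-0.198844 + 0.036027) / 0.165591 = -0.983248
d₂ = d₁ − σ√T = -0.983248 − 0.165591 = -1.148840
e^{−rT} = 0.977931
N(−d₁) = 0.837257,  N(−d₂) = 0.874689
Put price V = K·e^{−rT}·N(−d₂) − S·N(−d₁) = 226.651371 − 181.843933 = 44.807438
φ(d₁) = (1/√(2π))·e^{−d₁²/2} = 0.246024
Γ = φ(d₁) / (S·σ·√T) = 0.006841

price = 44.807438
Γ = 0.006841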